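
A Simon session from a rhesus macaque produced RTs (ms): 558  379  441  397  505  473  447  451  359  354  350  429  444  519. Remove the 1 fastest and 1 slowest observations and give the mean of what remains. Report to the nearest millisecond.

433 ms

Sorted: 350, 354, 359, 379, 397, 429, 441, 444, 447, 451, 473, 505, 519, 558
Drop lowest 1 (350) and highest 1 (558)
Remaining (n=12): Σ = 5198, mean = 5198/12 = 433.167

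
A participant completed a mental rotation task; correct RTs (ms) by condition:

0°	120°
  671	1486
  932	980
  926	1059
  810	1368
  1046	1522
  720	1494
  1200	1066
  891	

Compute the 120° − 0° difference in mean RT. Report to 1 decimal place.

M(0°) = 7196/8 = 899.500
M(120°) = 8975/7 = 1282.143
Difference = 1282.143 − 899.500 = 382.643 ms

382.6 ms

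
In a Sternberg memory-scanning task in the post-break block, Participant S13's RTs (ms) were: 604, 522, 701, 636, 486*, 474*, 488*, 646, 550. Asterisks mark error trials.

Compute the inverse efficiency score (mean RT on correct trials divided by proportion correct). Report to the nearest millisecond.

Correct trials (n=6): 604, 522, 701, 636, 646, 550
Mean correct RT = 3659/6 = 609.8333 ms
Proportion correct = 6/9
IES = 609.8333 / (6/9) = 914.750 ms

915 ms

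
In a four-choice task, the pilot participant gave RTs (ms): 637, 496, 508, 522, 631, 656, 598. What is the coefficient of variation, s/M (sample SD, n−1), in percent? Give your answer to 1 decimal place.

n = 7, Σ = 4048, M = 578.2857
Σ(x−M)² = 27533.429; s = √(27533.429/6) = 67.7415
CV = 67.7415 / 578.2857 = 0.11714 = 11.714%

11.7%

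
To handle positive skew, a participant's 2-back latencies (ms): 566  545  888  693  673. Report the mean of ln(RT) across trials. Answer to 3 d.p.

ln(RT): 6.3386, 6.3008, 6.7890, 6.5410, 6.5117
Σ ln(RT) = 32.4811
Mean = 32.4811/5 = 6.49623

6.496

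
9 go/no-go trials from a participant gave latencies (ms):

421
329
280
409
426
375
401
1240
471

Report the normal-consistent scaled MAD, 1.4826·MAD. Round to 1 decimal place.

Sorted: 280, 329, 375, 401, 409, 421, 426, 471, 1240 → median = 409
|x − 409| sorted: 0, 8, 12, 17, 34, 62, 80, 129, 831 → MAD = 34
Robust SD ≈ 1.4826 × 34 = 50.408

50.4 ms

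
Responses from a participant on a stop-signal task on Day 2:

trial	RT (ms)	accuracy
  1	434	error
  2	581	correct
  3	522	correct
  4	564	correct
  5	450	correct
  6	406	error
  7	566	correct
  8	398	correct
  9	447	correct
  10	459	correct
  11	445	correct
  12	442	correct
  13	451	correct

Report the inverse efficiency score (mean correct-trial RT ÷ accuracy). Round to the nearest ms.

572 ms

Correct trials (n=11): 581, 522, 564, 450, 566, 398, 447, 459, 445, 442, 451
Mean correct RT = 5325/11 = 484.0909 ms
Proportion correct = 11/13
IES = 484.0909 / (11/13) = 572.107 ms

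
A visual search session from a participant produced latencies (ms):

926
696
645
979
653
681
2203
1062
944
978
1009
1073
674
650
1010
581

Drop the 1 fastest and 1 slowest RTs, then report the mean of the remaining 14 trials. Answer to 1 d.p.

Sorted: 581, 645, 650, 653, 674, 681, 696, 926, 944, 978, 979, 1009, 1010, 1062, 1073, 2203
Drop lowest 1 (581) and highest 1 (2203)
Remaining (n=14): Σ = 11980, mean = 11980/14 = 855.714

855.7 ms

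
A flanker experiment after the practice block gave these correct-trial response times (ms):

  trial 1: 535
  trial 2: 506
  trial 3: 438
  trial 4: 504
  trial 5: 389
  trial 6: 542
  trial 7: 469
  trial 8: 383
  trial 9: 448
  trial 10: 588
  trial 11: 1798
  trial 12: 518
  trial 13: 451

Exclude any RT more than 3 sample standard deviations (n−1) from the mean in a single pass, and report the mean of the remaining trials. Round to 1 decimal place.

n = 13, ΣRT = 7569, M = 582.231
Σ(x−M)² = 1643928.31; s = √(1643928.31/12) = 370.127
Cutoffs: 582.231 ± 3·370.127 → [-528.2, 1692.6]
Outside: 1798 → excluded.
Retained (n=12): Σ = 5771, mean = 5771/12 = 480.917

480.9 ms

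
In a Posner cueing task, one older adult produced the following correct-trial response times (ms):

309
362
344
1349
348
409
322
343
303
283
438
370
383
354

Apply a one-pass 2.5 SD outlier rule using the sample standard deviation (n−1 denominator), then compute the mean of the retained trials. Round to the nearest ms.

n = 14, ΣRT = 5917, M = 422.643
Σ(x−M)² = 946249.21; s = √(946249.21/13) = 269.793
Cutoffs: 422.643 ± 2.5·269.793 → [-251.8, 1097.1]
Outside: 1349 → excluded.
Retained (n=13): Σ = 4568, mean = 4568/13 = 351.385

351 ms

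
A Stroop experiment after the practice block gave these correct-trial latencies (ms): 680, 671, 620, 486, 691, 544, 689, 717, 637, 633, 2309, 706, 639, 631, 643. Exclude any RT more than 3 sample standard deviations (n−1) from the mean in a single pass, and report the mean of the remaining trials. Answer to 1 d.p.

641.9 ms

n = 15, ΣRT = 11296, M = 753.067
Σ(x−M)² = 2645128.93; s = √(2645128.93/14) = 434.670
Cutoffs: 753.067 ± 3·434.670 → [-550.9, 2057.1]
Outside: 2309 → excluded.
Retained (n=14): Σ = 8987, mean = 8987/14 = 641.929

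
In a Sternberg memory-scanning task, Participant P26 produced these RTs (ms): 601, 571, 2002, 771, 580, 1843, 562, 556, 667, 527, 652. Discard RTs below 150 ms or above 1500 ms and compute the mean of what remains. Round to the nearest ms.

Excluded: 1843, 2002
Retained (n=9): Σ = 5487
Mean = 5487/9 = 609.6667

610 ms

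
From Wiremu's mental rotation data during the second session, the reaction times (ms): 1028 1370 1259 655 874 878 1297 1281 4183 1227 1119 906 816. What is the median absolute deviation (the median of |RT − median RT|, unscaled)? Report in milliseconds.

213 ms

Sorted: 655, 816, 874, 878, 906, 1028, 1119, 1227, 1259, 1281, 1297, 1370, 4183 → median = 1119
|x − 1119|: 91, 251, 140, 464, 245, 241, 178, 162, 3064, 108, 0, 213, 303
Sorted deviations: 0, 91, 108, 140, 162, 178, 213, 241, 245, 251, 303, 464, 3064 → MAD = 213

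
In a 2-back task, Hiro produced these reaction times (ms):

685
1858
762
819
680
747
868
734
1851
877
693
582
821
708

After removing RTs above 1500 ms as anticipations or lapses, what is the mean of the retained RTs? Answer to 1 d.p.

Excluded: 1851, 1858
Retained (n=12): Σ = 8976
Mean = 8976/12 = 748.0000

748.0 ms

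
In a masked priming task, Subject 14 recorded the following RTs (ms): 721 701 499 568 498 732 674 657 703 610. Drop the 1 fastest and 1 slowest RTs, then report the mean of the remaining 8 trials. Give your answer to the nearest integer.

642 ms

Sorted: 498, 499, 568, 610, 657, 674, 701, 703, 721, 732
Drop lowest 1 (498) and highest 1 (732)
Remaining (n=8): Σ = 5133, mean = 5133/8 = 641.625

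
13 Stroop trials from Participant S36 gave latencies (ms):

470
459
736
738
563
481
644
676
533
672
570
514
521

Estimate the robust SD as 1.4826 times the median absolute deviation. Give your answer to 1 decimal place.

Sorted: 459, 470, 481, 514, 521, 533, 563, 570, 644, 672, 676, 736, 738 → median = 563
|x − 563| sorted: 0, 7, 30, 42, 49, 81, 82, 93, 104, 109, 113, 173, 175 → MAD = 82
Robust SD ≈ 1.4826 × 82 = 121.573

121.6 ms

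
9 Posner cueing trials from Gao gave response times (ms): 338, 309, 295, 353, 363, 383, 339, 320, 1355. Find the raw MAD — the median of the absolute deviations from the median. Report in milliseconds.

Sorted: 295, 309, 320, 338, 339, 353, 363, 383, 1355 → median = 339
|x − 339|: 1, 30, 44, 14, 24, 44, 0, 19, 1016
Sorted deviations: 0, 1, 14, 19, 24, 30, 44, 44, 1016 → MAD = 24

24 ms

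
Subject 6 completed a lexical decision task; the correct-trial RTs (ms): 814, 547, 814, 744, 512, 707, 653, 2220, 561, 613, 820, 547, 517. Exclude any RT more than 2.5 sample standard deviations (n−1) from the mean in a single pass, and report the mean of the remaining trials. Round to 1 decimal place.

n = 13, ΣRT = 10069, M = 774.538
Σ(x−M)² = 2425299.23; s = √(2425299.23/12) = 449.565
Cutoffs: 774.538 ± 2.5·449.565 → [-349.4, 1898.4]
Outside: 2220 → excluded.
Retained (n=12): Σ = 7849, mean = 7849/12 = 654.083

654.1 ms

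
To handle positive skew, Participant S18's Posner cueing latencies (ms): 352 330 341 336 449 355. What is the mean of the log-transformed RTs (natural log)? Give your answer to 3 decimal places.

ln(RT): 5.8636, 5.7991, 5.8319, 5.8171, 6.1070, 5.8721
Σ ln(RT) = 35.2909
Mean = 35.2909/6 = 5.88181

5.882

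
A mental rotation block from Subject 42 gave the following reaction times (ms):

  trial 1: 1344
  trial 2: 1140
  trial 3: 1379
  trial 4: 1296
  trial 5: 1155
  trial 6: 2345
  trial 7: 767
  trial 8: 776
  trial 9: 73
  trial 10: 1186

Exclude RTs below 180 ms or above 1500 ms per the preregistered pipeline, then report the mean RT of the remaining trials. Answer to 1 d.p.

1130.4 ms

Excluded: 73, 2345
Retained (n=8): Σ = 9043
Mean = 9043/8 = 1130.3750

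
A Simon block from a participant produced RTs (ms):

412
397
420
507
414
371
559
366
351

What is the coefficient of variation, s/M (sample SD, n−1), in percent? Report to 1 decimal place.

n = 9, Σ = 3797, M = 421.8889
Σ(x−M)² = 37564.889; s = √(37564.889/8) = 68.5245
CV = 68.5245 / 421.8889 = 0.16242 = 16.242%

16.2%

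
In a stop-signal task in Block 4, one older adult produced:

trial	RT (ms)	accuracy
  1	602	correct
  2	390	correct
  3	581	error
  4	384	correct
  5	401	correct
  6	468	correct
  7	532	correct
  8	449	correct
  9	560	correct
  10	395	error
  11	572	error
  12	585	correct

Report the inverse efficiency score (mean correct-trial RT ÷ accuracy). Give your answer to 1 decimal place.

Correct trials (n=9): 602, 390, 384, 401, 468, 532, 449, 560, 585
Mean correct RT = 4371/9 = 485.6667 ms
Proportion correct = 9/12
IES = 485.6667 / (9/12) = 647.556 ms

647.6 ms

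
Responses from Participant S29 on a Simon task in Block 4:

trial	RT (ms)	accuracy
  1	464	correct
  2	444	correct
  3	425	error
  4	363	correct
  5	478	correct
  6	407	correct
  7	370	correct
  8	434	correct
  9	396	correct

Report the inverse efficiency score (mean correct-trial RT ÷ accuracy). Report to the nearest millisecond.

Correct trials (n=8): 464, 444, 363, 478, 407, 370, 434, 396
Mean correct RT = 3356/8 = 419.5000 ms
Proportion correct = 8/9
IES = 419.5000 / (8/9) = 471.938 ms

472 ms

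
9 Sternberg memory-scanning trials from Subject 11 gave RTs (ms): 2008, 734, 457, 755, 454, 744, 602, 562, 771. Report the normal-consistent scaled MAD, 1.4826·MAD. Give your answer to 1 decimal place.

Sorted: 454, 457, 562, 602, 734, 744, 755, 771, 2008 → median = 734
|x − 734| sorted: 0, 10, 21, 37, 132, 172, 277, 280, 1274 → MAD = 132
Robust SD ≈ 1.4826 × 132 = 195.703

195.7 ms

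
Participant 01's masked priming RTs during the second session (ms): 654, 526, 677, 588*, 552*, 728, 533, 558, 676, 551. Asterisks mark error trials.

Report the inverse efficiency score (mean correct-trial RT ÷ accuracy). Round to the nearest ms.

Correct trials (n=8): 654, 526, 677, 728, 533, 558, 676, 551
Mean correct RT = 4903/8 = 612.8750 ms
Proportion correct = 8/10
IES = 612.8750 / (8/10) = 766.094 ms

766 ms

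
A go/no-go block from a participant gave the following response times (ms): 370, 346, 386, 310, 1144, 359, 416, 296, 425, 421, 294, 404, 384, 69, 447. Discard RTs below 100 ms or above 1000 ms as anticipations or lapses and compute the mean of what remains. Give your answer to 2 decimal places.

Excluded: 69, 1144
Retained (n=13): Σ = 4858
Mean = 4858/13 = 373.6923

373.69 ms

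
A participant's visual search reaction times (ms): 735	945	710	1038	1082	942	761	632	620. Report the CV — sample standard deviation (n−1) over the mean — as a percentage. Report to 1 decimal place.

21.1%

n = 9, Σ = 7465, M = 829.4444
Σ(x−M)² = 244024.222; s = √(244024.222/8) = 174.6512
CV = 174.6512 / 829.4444 = 0.21056 = 21.056%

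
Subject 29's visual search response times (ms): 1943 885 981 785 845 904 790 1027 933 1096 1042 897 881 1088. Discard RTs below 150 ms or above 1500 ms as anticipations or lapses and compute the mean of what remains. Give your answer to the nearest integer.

Excluded: 1943
Retained (n=13): Σ = 12154
Mean = 12154/13 = 934.9231

935 ms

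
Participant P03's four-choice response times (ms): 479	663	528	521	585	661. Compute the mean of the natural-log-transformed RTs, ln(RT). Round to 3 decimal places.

6.343

ln(RT): 6.1717, 6.4968, 6.2691, 6.2558, 6.3716, 6.4938
Σ ln(RT) = 38.0587
Mean = 38.0587/6 = 6.34311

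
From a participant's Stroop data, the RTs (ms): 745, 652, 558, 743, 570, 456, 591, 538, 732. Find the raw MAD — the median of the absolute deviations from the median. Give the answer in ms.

61 ms

Sorted: 456, 538, 558, 570, 591, 652, 732, 743, 745 → median = 591
|x − 591|: 154, 61, 33, 152, 21, 135, 0, 53, 141
Sorted deviations: 0, 21, 33, 53, 61, 135, 141, 152, 154 → MAD = 61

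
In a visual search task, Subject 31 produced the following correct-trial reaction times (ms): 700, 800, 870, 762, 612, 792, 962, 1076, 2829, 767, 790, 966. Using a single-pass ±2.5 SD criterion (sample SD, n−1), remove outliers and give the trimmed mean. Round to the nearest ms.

827 ms

n = 12, ΣRT = 11926, M = 993.833
Σ(x−M)² = 3848901.67; s = √(3848901.67/11) = 591.524
Cutoffs: 993.833 ± 2.5·591.524 → [-485.0, 2472.6]
Outside: 2829 → excluded.
Retained (n=11): Σ = 9097, mean = 9097/11 = 827.000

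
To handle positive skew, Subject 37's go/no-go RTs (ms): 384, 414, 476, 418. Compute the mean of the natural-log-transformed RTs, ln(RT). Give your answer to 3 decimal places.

6.044

ln(RT): 5.9506, 6.0259, 6.1654, 6.0355
Σ ln(RT) = 24.1774
Mean = 24.1774/4 = 6.04435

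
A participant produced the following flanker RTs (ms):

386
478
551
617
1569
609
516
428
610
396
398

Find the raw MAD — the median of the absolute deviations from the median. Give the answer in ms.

94 ms

Sorted: 386, 396, 398, 428, 478, 516, 551, 609, 610, 617, 1569 → median = 516
|x − 516|: 130, 38, 35, 101, 1053, 93, 0, 88, 94, 120, 118
Sorted deviations: 0, 35, 38, 88, 93, 94, 101, 118, 120, 130, 1053 → MAD = 94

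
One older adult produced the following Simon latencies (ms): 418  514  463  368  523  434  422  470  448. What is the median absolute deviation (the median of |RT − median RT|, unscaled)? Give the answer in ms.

26 ms

Sorted: 368, 418, 422, 434, 448, 463, 470, 514, 523 → median = 448
|x − 448|: 30, 66, 15, 80, 75, 14, 26, 22, 0
Sorted deviations: 0, 14, 15, 22, 26, 30, 66, 75, 80 → MAD = 26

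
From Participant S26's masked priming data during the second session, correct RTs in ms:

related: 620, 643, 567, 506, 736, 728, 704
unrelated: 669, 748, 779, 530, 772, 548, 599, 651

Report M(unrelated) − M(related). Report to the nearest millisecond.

M(related) = 4504/7 = 643.429
M(unrelated) = 5296/8 = 662.000
Difference = 662.000 − 643.429 = 18.571 ms

19 ms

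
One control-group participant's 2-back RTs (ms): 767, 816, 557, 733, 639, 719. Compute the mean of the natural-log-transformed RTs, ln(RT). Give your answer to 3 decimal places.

ln(RT): 6.6425, 6.7044, 6.3226, 6.5971, 6.4599, 6.5779
Σ ln(RT) = 39.3044
Mean = 39.3044/6 = 6.55073

6.551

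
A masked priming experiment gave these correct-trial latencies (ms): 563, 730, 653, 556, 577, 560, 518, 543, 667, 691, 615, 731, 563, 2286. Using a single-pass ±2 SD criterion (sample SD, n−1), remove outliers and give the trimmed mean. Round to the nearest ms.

n = 14, ΣRT = 10253, M = 732.357
Σ(x−M)² = 2663979.21; s = √(2663979.21/13) = 452.683
Cutoffs: 732.357 ± 2·452.683 → [-173.0, 1637.7]
Outside: 2286 → excluded.
Retained (n=13): Σ = 7967, mean = 7967/13 = 612.846

613 ms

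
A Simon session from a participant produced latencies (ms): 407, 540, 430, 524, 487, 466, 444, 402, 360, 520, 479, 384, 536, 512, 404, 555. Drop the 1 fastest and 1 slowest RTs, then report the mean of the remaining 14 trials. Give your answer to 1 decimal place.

466.8 ms

Sorted: 360, 384, 402, 404, 407, 430, 444, 466, 479, 487, 512, 520, 524, 536, 540, 555
Drop lowest 1 (360) and highest 1 (555)
Remaining (n=14): Σ = 6535, mean = 6535/14 = 466.786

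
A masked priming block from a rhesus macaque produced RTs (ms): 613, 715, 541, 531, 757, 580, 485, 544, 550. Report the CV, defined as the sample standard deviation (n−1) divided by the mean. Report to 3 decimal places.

n = 9, Σ = 5316, M = 590.6667
Σ(x−M)² = 64762.000; s = √(64762.000/8) = 89.9736
CV = 89.9736 / 590.6667 = 0.15233

0.152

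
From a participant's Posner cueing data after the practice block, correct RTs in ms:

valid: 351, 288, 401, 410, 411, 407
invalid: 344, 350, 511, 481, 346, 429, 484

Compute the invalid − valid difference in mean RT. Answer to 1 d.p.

M(valid) = 2268/6 = 378.000
M(invalid) = 2945/7 = 420.714
Difference = 420.714 − 378.000 = 42.714 ms

42.7 ms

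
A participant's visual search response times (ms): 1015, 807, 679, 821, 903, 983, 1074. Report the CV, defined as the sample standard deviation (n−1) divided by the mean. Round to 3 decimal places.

0.154

n = 7, Σ = 6282, M = 897.4286
Σ(x−M)² = 114083.714; s = √(114083.714/6) = 137.8911
CV = 137.8911 / 897.4286 = 0.15365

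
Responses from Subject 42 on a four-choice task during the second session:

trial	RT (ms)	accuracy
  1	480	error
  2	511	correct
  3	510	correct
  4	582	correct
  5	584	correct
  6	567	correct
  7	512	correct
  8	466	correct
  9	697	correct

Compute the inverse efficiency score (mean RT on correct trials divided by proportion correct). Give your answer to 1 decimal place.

Correct trials (n=8): 511, 510, 582, 584, 567, 512, 466, 697
Mean correct RT = 4429/8 = 553.6250 ms
Proportion correct = 8/9
IES = 553.6250 / (8/9) = 622.828 ms

622.8 ms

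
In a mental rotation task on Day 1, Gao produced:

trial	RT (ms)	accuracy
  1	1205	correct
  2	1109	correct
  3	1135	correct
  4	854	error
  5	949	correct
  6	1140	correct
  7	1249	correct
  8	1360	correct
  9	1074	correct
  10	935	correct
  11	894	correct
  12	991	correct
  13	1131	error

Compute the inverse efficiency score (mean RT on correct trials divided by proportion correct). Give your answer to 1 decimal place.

Correct trials (n=11): 1205, 1109, 1135, 949, 1140, 1249, 1360, 1074, 935, 894, 991
Mean correct RT = 12041/11 = 1094.6364 ms
Proportion correct = 11/13
IES = 1094.6364 / (11/13) = 1293.661 ms

1293.7 ms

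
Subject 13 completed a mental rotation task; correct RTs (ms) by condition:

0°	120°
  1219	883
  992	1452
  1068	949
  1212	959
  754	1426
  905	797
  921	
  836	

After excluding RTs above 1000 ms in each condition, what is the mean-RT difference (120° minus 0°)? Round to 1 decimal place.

15.4 ms

0°: exclude 1219, 1068, 1212
120°: exclude 1452, 1426
M(0°) = 4408/5 = 881.600
M(120°) = 3588/4 = 897.000
Difference = 897.000 − 881.600 = 15.400 ms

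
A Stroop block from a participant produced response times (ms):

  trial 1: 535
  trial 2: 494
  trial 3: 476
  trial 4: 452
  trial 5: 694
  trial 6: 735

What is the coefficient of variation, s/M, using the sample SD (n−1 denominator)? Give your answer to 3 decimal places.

0.213

n = 6, Σ = 3386, M = 564.3333
Σ(x−M)² = 72169.333; s = √(72169.333/5) = 120.1410
CV = 120.1410 / 564.3333 = 0.21289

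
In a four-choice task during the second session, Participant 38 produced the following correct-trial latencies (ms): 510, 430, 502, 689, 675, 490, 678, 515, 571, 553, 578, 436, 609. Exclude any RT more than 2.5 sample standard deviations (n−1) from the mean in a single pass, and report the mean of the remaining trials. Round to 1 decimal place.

n = 13, ΣRT = 7236, M = 556.615
Σ(x−M)² = 91601.08; s = √(91601.08/12) = 87.369
Cutoffs: 556.615 ± 2.5·87.369 → [338.2, 775.0]
No RTs fall outside the cutoffs; all 13 retained. Mean = 7236/13 = 556.615

556.6 ms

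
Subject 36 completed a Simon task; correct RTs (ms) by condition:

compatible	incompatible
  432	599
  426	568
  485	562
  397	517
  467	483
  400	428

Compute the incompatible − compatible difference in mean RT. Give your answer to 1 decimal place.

M(compatible) = 2607/6 = 434.500
M(incompatible) = 3157/6 = 526.167
Difference = 526.167 − 434.500 = 91.667 ms

91.7 ms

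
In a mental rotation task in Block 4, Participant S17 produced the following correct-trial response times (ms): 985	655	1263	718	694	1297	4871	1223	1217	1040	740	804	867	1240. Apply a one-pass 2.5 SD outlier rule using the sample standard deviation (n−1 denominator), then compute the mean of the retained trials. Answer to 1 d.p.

980.2 ms

n = 14, ΣRT = 17614, M = 1258.143
Σ(x−M)² = 14781223.71; s = √(14781223.71/13) = 1066.310
Cutoffs: 1258.143 ± 2.5·1066.310 → [-1407.6, 3923.9]
Outside: 4871 → excluded.
Retained (n=13): Σ = 12743, mean = 12743/13 = 980.231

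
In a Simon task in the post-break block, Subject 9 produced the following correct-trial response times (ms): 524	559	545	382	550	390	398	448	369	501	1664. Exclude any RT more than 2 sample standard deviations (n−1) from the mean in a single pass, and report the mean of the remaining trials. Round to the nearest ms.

n = 11, ΣRT = 6330, M = 575.455
Σ(x−M)² = 1357144.73; s = √(1357144.73/10) = 368.394
Cutoffs: 575.455 ± 2·368.394 → [-161.3, 1312.2]
Outside: 1664 → excluded.
Retained (n=10): Σ = 4666, mean = 4666/10 = 466.600

467 ms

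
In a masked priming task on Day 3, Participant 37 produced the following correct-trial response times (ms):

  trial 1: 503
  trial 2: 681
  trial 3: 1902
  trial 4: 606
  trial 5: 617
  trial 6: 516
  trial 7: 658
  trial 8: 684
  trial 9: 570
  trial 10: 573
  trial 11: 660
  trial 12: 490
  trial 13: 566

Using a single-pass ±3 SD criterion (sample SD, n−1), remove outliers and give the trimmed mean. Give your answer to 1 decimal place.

n = 13, ΣRT = 9026, M = 694.308
Σ(x−M)² = 1631838.77; s = √(1631838.77/12) = 368.764
Cutoffs: 694.308 ± 3·368.764 → [-412.0, 1800.6]
Outside: 1902 → excluded.
Retained (n=12): Σ = 7124, mean = 7124/12 = 593.667

593.7 ms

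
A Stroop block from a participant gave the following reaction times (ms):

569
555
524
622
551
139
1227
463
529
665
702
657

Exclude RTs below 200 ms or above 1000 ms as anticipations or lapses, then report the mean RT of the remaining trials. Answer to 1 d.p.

583.7 ms

Excluded: 139, 1227
Retained (n=10): Σ = 5837
Mean = 5837/10 = 583.7000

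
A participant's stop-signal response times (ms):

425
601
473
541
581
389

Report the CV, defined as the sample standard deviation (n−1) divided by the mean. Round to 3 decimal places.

0.172

n = 6, Σ = 3010, M = 501.6667
Σ(x−M)² = 37101.333; s = √(37101.333/5) = 86.1410
CV = 86.1410 / 501.6667 = 0.17171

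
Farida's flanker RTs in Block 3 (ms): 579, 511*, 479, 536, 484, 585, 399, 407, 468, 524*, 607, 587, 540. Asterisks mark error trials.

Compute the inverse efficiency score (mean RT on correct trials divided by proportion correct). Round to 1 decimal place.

Correct trials (n=11): 579, 479, 536, 484, 585, 399, 407, 468, 607, 587, 540
Mean correct RT = 5671/11 = 515.5455 ms
Proportion correct = 11/13
IES = 515.5455 / (11/13) = 609.281 ms

609.3 ms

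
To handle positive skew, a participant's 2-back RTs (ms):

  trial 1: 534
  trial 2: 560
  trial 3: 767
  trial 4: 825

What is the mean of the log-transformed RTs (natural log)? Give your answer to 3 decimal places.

6.492

ln(RT): 6.2804, 6.3279, 6.6425, 6.7154
Σ ln(RT) = 25.9662
Mean = 25.9662/4 = 6.49155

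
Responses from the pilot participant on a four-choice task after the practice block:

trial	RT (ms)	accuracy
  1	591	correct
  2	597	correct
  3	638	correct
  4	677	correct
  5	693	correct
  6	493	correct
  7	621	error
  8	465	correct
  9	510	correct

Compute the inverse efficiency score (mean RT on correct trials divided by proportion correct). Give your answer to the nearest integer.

Correct trials (n=8): 591, 597, 638, 677, 693, 493, 465, 510
Mean correct RT = 4664/8 = 583.0000 ms
Proportion correct = 8/9
IES = 583.0000 / (8/9) = 655.875 ms

656 ms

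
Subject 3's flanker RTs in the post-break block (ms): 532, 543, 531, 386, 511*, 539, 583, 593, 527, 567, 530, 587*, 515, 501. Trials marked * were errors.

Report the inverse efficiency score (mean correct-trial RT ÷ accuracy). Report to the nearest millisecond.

617 ms

Correct trials (n=12): 532, 543, 531, 386, 539, 583, 593, 527, 567, 530, 515, 501
Mean correct RT = 6347/12 = 528.9167 ms
Proportion correct = 12/14
IES = 528.9167 / (12/14) = 617.069 ms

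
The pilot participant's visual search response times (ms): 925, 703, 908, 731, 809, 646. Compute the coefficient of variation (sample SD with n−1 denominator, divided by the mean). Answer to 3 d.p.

n = 6, Σ = 4722, M = 787.0000
Σ(x−M)² = 64242.000; s = √(64242.000/5) = 113.3508
CV = 113.3508 / 787.0000 = 0.14403

0.144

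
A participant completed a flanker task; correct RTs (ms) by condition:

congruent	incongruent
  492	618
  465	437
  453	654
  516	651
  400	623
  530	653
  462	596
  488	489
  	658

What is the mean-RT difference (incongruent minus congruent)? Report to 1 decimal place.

121.9 ms

M(congruent) = 3806/8 = 475.750
M(incongruent) = 5379/9 = 597.667
Difference = 597.667 − 475.750 = 121.917 ms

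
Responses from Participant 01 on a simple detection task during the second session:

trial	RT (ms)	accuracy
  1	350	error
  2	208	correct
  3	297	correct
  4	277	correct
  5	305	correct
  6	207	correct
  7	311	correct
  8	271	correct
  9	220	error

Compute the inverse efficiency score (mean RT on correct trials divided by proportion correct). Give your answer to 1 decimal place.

Correct trials (n=7): 208, 297, 277, 305, 207, 311, 271
Mean correct RT = 1876/7 = 268.0000 ms
Proportion correct = 7/9
IES = 268.0000 / (7/9) = 344.571 ms

344.6 ms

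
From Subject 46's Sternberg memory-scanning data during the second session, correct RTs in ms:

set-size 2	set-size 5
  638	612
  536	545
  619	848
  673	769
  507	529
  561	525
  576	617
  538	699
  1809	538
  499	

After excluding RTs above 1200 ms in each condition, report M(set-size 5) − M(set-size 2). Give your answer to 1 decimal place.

59.4 ms

set-size 2: exclude 1809
M(set-size 2) = 5147/9 = 571.889
M(set-size 5) = 5682/9 = 631.333
Difference = 631.333 − 571.889 = 59.444 ms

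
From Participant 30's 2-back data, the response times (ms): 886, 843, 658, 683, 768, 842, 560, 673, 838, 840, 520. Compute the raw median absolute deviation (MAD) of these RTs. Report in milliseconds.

Sorted: 520, 560, 658, 673, 683, 768, 838, 840, 842, 843, 886 → median = 768
|x − 768|: 118, 75, 110, 85, 0, 74, 208, 95, 70, 72, 248
Sorted deviations: 0, 70, 72, 74, 75, 85, 95, 110, 118, 208, 248 → MAD = 85

85 ms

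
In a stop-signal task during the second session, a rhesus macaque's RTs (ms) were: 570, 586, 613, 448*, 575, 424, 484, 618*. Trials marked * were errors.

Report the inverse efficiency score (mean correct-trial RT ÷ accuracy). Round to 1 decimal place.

Correct trials (n=6): 570, 586, 613, 575, 424, 484
Mean correct RT = 3252/6 = 542.0000 ms
Proportion correct = 6/8
IES = 542.0000 / (6/8) = 722.667 ms

722.7 ms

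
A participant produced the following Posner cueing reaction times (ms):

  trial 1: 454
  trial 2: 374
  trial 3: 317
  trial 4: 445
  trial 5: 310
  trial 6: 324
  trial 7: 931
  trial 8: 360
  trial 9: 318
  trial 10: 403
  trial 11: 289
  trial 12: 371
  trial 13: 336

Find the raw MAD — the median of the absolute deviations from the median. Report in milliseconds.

Sorted: 289, 310, 317, 318, 324, 336, 360, 371, 374, 403, 445, 454, 931 → median = 360
|x − 360|: 94, 14, 43, 85, 50, 36, 571, 0, 42, 43, 71, 11, 24
Sorted deviations: 0, 11, 14, 24, 36, 42, 43, 43, 50, 71, 85, 94, 571 → MAD = 43

43 ms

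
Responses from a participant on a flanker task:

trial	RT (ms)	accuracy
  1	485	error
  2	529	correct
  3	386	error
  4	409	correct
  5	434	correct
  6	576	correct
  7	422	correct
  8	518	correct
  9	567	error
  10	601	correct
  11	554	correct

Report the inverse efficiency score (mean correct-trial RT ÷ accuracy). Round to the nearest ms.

Correct trials (n=8): 529, 409, 434, 576, 422, 518, 601, 554
Mean correct RT = 4043/8 = 505.3750 ms
Proportion correct = 8/11
IES = 505.3750 / (8/11) = 694.891 ms

695 ms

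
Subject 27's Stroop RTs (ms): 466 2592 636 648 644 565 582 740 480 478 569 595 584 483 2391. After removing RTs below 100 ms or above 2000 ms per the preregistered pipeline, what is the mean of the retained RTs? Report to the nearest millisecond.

575 ms

Excluded: 2391, 2592
Retained (n=13): Σ = 7470
Mean = 7470/13 = 574.6154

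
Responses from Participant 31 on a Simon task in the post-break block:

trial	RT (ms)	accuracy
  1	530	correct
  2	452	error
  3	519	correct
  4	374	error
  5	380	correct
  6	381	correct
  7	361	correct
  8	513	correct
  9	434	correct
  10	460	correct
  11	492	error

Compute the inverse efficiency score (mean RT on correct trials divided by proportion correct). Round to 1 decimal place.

Correct trials (n=8): 530, 519, 380, 381, 361, 513, 434, 460
Mean correct RT = 3578/8 = 447.2500 ms
Proportion correct = 8/11
IES = 447.2500 / (8/11) = 614.969 ms

615.0 ms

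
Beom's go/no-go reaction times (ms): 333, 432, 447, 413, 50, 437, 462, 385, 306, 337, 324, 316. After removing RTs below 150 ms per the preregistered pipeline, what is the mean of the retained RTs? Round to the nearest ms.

Excluded: 50
Retained (n=11): Σ = 4192
Mean = 4192/11 = 381.0909

381 ms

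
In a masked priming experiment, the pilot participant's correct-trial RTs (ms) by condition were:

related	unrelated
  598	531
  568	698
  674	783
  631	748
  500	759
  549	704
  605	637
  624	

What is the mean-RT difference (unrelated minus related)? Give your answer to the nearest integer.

101 ms

M(related) = 4749/8 = 593.625
M(unrelated) = 4860/7 = 694.286
Difference = 694.286 − 593.625 = 100.661 ms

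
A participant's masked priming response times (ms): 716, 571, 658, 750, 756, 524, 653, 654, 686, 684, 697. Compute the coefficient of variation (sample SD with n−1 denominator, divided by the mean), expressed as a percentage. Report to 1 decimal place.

n = 11, Σ = 7349, M = 668.0909
Σ(x−M)² = 48858.909; s = √(48858.909/10) = 69.8991
CV = 69.8991 / 668.0909 = 0.10463 = 10.463%

10.5%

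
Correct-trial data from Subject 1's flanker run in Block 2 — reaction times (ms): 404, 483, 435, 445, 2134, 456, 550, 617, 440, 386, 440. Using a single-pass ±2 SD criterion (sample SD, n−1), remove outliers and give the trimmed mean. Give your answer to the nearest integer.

466 ms

n = 11, ΣRT = 6790, M = 617.273
Σ(x−M)² = 2573750.18; s = √(2573750.18/10) = 507.321
Cutoffs: 617.273 ± 2·507.321 → [-397.4, 1631.9]
Outside: 2134 → excluded.
Retained (n=10): Σ = 4656, mean = 4656/10 = 465.600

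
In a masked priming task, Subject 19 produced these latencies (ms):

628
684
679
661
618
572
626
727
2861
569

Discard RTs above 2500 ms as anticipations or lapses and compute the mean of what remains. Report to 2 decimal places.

Excluded: 2861
Retained (n=9): Σ = 5764
Mean = 5764/9 = 640.4444

640.44 ms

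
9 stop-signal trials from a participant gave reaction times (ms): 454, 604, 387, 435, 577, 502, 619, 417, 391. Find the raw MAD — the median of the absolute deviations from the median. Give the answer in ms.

63 ms

Sorted: 387, 391, 417, 435, 454, 502, 577, 604, 619 → median = 454
|x − 454|: 0, 150, 67, 19, 123, 48, 165, 37, 63
Sorted deviations: 0, 19, 37, 48, 63, 67, 123, 150, 165 → MAD = 63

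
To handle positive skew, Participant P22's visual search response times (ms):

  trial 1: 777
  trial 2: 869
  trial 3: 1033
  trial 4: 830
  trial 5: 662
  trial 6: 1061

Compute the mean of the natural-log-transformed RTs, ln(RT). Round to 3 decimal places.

ln(RT): 6.6554, 6.7673, 6.9402, 6.7214, 6.4953, 6.9670
Σ ln(RT) = 40.5467
Mean = 40.5467/6 = 6.75778

6.758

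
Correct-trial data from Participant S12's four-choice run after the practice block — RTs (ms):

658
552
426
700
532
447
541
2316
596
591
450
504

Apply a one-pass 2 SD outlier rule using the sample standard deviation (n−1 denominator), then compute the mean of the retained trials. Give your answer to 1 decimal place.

n = 12, ΣRT = 8313, M = 692.750
Σ(x−M)² = 2950696.25; s = √(2950696.25/11) = 517.924
Cutoffs: 692.750 ± 2·517.924 → [-343.1, 1728.6]
Outside: 2316 → excluded.
Retained (n=11): Σ = 5997, mean = 5997/11 = 545.182

545.2 ms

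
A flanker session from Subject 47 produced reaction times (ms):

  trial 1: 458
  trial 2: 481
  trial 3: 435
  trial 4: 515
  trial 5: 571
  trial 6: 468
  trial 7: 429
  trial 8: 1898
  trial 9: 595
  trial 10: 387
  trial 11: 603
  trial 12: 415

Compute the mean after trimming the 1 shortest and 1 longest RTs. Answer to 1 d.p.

497.0 ms

Sorted: 387, 415, 429, 435, 458, 468, 481, 515, 571, 595, 603, 1898
Drop lowest 1 (387) and highest 1 (1898)
Remaining (n=10): Σ = 4970, mean = 4970/10 = 497.000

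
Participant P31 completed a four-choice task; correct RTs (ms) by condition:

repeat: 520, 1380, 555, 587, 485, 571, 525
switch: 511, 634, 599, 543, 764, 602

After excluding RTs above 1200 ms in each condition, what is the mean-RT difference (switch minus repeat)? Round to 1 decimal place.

repeat: exclude 1380
M(repeat) = 3243/6 = 540.500
M(switch) = 3653/6 = 608.833
Difference = 608.833 − 540.500 = 68.333 ms

68.3 ms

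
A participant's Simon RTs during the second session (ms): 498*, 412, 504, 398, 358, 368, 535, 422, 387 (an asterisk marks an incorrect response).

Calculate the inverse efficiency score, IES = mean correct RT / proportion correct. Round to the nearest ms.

Correct trials (n=8): 412, 504, 398, 358, 368, 535, 422, 387
Mean correct RT = 3384/8 = 423.0000 ms
Proportion correct = 8/9
IES = 423.0000 / (8/9) = 475.875 ms

476 ms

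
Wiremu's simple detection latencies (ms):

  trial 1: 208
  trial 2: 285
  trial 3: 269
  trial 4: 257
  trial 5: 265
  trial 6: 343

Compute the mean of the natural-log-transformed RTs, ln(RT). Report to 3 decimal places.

ln(RT): 5.3375, 5.6525, 5.5947, 5.5491, 5.5797, 5.8377
Σ ln(RT) = 33.5513
Mean = 33.5513/6 = 5.59188

5.592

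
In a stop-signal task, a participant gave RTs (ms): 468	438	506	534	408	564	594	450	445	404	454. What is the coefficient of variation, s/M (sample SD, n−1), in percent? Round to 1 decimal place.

n = 11, Σ = 5265, M = 478.6364
Σ(x−M)² = 39292.545; s = √(39292.545/10) = 62.6838
CV = 62.6838 / 478.6364 = 0.13096 = 13.096%

13.1%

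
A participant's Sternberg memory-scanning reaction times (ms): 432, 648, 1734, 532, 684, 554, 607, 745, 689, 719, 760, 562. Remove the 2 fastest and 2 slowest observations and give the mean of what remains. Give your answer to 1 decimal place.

Sorted: 432, 532, 554, 562, 607, 648, 684, 689, 719, 745, 760, 1734
Drop lowest 2 (432, 532) and highest 2 (760, 1734)
Remaining (n=8): Σ = 5208, mean = 5208/8 = 651.000

651.0 ms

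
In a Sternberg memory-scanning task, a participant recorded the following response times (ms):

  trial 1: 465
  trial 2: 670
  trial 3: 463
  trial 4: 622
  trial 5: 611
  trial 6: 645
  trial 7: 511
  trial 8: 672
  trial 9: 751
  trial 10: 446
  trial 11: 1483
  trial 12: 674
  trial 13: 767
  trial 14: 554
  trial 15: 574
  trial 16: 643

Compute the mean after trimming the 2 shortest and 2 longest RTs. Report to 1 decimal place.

Sorted: 446, 463, 465, 511, 554, 574, 611, 622, 643, 645, 670, 672, 674, 751, 767, 1483
Drop lowest 2 (446, 463) and highest 2 (767, 1483)
Remaining (n=12): Σ = 7392, mean = 7392/12 = 616.000

616.0 ms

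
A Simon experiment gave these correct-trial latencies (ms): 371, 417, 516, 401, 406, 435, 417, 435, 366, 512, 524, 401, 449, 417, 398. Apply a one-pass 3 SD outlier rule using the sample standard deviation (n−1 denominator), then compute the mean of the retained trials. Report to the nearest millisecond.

431 ms

n = 15, ΣRT = 6465, M = 431.000
Σ(x−M)² = 34718.00; s = √(34718.00/14) = 49.798
Cutoffs: 431.000 ± 3·49.798 → [281.6, 580.4]
No RTs fall outside the cutoffs; all 15 retained. Mean = 6465/15 = 431.000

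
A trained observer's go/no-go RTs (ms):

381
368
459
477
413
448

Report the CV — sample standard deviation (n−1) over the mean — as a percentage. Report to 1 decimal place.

10.4%

n = 6, Σ = 2546, M = 424.3333
Σ(x−M)² = 9715.333; s = √(9715.333/5) = 44.0802
CV = 44.0802 / 424.3333 = 0.10388 = 10.388%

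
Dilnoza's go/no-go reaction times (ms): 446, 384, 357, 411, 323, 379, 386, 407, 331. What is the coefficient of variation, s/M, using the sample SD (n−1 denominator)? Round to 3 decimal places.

n = 9, Σ = 3424, M = 380.4444
Σ(x−M)² = 12276.222; s = √(12276.222/8) = 39.1730
CV = 39.1730 / 380.4444 = 0.10297

0.103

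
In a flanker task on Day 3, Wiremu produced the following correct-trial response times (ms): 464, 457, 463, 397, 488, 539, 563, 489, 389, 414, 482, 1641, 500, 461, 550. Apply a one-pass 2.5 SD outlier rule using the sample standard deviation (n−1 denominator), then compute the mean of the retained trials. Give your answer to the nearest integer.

n = 15, ΣRT = 8297, M = 553.133
Σ(x−M)² = 1304473.73; s = √(1304473.73/14) = 305.249
Cutoffs: 553.133 ± 2.5·305.249 → [-210.0, 1316.3]
Outside: 1641 → excluded.
Retained (n=14): Σ = 6656, mean = 6656/14 = 475.429

475 ms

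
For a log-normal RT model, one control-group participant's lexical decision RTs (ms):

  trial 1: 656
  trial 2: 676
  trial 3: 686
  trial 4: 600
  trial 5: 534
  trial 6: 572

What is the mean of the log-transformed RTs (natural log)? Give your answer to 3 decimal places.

6.427

ln(RT): 6.4862, 6.5162, 6.5309, 6.3969, 6.2804, 6.3491
Σ ln(RT) = 38.5597
Mean = 38.5597/6 = 6.42662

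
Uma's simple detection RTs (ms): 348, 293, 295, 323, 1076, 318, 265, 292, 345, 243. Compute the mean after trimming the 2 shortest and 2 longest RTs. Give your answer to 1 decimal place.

Sorted: 243, 265, 292, 293, 295, 318, 323, 345, 348, 1076
Drop lowest 2 (243, 265) and highest 2 (348, 1076)
Remaining (n=6): Σ = 1866, mean = 1866/6 = 311.000

311.0 ms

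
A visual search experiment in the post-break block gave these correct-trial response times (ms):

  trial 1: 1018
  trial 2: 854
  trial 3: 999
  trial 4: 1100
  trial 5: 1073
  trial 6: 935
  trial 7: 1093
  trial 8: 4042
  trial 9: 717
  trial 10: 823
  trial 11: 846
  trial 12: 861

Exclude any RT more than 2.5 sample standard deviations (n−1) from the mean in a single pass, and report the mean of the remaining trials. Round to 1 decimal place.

n = 12, ΣRT = 14361, M = 1196.750
Σ(x−M)² = 8993536.25; s = √(8993536.25/11) = 904.209
Cutoffs: 1196.750 ± 2.5·904.209 → [-1063.8, 3457.3]
Outside: 4042 → excluded.
Retained (n=11): Σ = 10319, mean = 10319/11 = 938.091

938.1 ms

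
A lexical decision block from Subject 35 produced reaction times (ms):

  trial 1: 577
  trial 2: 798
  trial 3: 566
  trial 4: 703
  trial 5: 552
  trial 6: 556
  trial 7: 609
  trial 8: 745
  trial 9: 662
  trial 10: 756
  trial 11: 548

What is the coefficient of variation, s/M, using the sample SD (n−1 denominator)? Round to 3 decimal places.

0.145

n = 11, Σ = 7072, M = 642.9091
Σ(x−M)² = 87474.909; s = √(87474.909/10) = 93.5280
CV = 93.5280 / 642.9091 = 0.14548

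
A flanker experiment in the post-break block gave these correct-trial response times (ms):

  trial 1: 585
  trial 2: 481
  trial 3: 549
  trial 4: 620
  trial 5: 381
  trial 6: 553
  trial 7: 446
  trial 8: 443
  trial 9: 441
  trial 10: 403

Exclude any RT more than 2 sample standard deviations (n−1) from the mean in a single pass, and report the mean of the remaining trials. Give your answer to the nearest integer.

490 ms

n = 10, ΣRT = 4902, M = 490.200
Σ(x−M)² = 59451.60; s = √(59451.60/9) = 81.276
Cutoffs: 490.200 ± 2·81.276 → [327.6, 652.8]
No RTs fall outside the cutoffs; all 10 retained. Mean = 4902/10 = 490.200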